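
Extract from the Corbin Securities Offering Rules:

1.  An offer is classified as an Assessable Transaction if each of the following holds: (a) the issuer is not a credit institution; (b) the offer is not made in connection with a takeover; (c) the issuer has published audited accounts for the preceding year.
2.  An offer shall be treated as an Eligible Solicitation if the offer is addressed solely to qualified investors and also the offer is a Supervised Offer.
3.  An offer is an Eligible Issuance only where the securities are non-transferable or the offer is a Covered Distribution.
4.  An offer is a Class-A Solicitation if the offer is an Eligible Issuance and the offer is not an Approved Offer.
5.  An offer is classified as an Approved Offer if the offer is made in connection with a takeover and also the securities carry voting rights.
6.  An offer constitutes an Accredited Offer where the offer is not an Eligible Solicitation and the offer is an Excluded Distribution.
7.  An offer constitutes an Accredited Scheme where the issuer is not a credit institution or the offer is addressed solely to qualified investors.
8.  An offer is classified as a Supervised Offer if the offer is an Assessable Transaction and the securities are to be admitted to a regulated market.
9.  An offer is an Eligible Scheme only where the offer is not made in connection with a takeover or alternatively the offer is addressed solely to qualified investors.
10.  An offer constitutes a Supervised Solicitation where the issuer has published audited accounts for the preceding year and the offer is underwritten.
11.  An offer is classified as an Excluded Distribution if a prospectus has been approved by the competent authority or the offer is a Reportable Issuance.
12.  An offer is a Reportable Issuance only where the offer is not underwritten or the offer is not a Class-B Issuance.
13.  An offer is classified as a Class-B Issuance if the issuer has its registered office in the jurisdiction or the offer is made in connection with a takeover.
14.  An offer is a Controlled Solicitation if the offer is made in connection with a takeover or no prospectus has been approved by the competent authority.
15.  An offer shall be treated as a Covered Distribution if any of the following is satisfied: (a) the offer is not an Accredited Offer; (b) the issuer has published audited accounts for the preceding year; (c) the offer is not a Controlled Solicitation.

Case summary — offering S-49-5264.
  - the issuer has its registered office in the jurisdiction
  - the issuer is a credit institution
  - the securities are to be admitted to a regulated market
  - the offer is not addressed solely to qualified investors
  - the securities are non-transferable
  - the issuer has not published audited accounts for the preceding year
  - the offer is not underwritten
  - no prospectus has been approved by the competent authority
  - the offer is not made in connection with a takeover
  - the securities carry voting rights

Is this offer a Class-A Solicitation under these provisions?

Yes

Under paragraph 1: the issuer is not a credit institution? no; and the offer is not made in connection with a takeover? yes; and the issuer has published audited accounts for the preceding year? no. So the offer is not an Assessable Transaction.
Under paragraph 8: Assessable Transaction (paragraph 1)? no; and the securities are to be admitted to a regulated market? yes. So the offer is not a Supervised Offer.
Under paragraph 2: the offer is addressed solely to qualified investors? no; and Supervised Offer (paragraph 8)? no. So the offer is not an Eligible Solicitation.
Under paragraph 13: the issuer has its registered office in the jurisdiction? yes; or the offer is made in connection with a takeover? no. So the offer is a Class-B Issuance.
Under paragraph 12: the offer is not underwritten? yes; or not a Class-B Issuance (paragraph 13)? no. So the offer is a Reportable Issuance.
Under paragraph 11: a prospectus has been approved by the competent authority? no; or Reportable Issuance (paragraph 12)? yes. So the offer is an Excluded Distribution.
Under paragraph 6: not an Eligible Solicitation (paragraph 2)? yes; and Excluded Distribution (paragraph 11)? yes. So the offer is an Accredited Offer.
Under paragraph 14: the offer is made in connection with a takeover? no; or no prospectus has been approved by the competent authority? yes. So the offer is a Controlled Solicitation.
Under paragraph 15: not an Accredited Offer (paragraph 6)? no; or the issuer has published audited accounts for the preceding year? no; or not a Controlled Solicitation (paragraph 14)? no. So the offer is not a Covered Distribution.
Under paragraph 3: the securities are non-transferable? yes; or Covered Distribution (paragraph 15)? no. So the offer is an Eligible Issuance.
Under paragraph 5: the offer is made in connection with a takeover? no; and the securities carry voting rights? yes. So the offer is not an Approved Offer.
Under paragraph 4: Eligible Issuance (paragraph 3)? yes; and not an Approved Offer (paragraph 5)? yes. So the offer is a Class-A Solicitation.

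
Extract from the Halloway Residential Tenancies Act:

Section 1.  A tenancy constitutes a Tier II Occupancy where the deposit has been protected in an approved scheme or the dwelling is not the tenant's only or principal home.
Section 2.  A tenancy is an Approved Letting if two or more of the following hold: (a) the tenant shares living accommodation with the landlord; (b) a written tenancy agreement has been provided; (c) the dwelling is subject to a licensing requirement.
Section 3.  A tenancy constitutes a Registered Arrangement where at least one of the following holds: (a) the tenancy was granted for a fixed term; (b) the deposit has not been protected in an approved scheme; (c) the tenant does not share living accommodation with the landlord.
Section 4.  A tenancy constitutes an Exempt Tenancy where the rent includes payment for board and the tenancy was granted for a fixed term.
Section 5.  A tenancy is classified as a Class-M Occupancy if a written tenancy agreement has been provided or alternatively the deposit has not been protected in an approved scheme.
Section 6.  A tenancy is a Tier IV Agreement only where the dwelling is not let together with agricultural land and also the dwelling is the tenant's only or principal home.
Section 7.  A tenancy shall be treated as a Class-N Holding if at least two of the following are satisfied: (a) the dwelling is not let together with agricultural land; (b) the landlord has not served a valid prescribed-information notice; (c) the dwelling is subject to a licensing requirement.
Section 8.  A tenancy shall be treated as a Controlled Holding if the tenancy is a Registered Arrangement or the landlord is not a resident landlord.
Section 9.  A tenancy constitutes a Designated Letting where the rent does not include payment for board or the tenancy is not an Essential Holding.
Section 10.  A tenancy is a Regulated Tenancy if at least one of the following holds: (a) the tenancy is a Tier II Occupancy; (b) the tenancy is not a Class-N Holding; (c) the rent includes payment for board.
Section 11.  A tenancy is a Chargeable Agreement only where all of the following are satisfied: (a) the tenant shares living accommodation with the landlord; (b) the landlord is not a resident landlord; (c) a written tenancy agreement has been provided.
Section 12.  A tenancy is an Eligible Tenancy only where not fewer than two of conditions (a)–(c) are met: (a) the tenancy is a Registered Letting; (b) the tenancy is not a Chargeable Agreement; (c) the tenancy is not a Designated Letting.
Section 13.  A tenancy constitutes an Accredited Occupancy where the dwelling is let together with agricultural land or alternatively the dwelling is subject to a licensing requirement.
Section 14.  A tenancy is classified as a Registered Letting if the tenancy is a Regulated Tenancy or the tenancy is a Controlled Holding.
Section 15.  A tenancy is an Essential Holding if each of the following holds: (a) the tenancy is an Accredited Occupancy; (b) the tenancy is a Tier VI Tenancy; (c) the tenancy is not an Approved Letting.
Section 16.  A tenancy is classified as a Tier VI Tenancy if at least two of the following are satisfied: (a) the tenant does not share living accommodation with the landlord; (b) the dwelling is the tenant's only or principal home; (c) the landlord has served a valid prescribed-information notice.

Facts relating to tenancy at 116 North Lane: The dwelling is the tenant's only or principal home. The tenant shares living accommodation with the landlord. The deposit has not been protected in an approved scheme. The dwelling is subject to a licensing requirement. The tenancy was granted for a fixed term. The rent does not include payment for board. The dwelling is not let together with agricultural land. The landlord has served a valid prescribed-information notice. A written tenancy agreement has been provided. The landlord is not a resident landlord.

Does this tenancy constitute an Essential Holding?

No

section 13 — Accredited Occupancy: [the dwelling is let together with agricultural land? no] OR [the dwelling is subject to a licensing requirement? yes] → satisfied.
section 16 — Tier VI Tenancy: the tenant does not share living accommodation with the landlord? no; the dwelling is the tenant's only or principal home? yes; the landlord has served a valid prescribed-information notice? yes — 2 of 3 hold (need ≥2) → satisfied.
section 2 — Approved Letting: the tenant shares living accommodation with the landlord? yes; a written tenancy agreement has been provided? yes; the dwelling is subject to a licensing requirement? yes — 3 of 3 hold (need ≥2) → satisfied.
section 15 — Essential Holding: [Accredited Occupancy (section 13)? yes] AND [Tier VI Tenancy (section 16)? yes] AND [not an Approved Letting (section 2)? no] → not satisfied.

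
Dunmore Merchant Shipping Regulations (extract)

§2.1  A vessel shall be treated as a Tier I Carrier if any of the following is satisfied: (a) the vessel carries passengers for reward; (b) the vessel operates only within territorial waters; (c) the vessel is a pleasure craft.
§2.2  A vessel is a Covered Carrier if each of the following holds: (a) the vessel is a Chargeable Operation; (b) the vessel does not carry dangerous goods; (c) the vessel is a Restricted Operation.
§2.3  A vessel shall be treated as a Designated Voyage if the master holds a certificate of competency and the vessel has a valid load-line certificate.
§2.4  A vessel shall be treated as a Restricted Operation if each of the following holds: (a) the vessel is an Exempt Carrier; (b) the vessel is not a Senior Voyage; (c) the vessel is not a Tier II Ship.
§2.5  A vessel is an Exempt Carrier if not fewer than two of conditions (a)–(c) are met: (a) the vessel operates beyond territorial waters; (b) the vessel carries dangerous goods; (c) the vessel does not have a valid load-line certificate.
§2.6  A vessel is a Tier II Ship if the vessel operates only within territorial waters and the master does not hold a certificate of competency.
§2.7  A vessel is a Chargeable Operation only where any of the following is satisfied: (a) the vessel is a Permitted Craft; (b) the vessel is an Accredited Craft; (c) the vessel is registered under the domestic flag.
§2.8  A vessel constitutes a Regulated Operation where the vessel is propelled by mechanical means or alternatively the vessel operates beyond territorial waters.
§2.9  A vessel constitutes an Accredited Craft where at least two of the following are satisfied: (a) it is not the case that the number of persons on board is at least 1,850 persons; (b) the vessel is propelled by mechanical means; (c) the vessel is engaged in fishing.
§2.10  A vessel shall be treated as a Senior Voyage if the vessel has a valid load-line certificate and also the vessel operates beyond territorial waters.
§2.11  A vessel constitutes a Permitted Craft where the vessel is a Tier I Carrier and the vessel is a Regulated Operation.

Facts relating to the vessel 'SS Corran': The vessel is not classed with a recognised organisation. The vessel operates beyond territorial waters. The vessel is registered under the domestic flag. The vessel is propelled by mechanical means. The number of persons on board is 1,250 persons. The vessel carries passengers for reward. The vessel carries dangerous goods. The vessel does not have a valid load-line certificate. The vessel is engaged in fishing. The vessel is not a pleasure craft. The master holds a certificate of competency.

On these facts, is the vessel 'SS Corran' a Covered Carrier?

No

Under §2.1: the vessel carries passengers for reward? yes; or the vessel operates only within territorial waters? no; or the vessel is a pleasure craft? no. So the vessel is a Tier I Carrier.
Under §2.8: the vessel is propelled by mechanical means? yes; or the vessel operates beyond territorial waters? yes. So the vessel is a Regulated Operation.
Under §2.11: Tier I Carrier (§2.1)? yes; and Regulated Operation (§2.8)? yes. So the vessel is a Permitted Craft.
Under §2.9: number of persons on board: 1,250 persons ≥ 1,850 persons? no, so negated condition yes; the vessel is propelled by mechanical means? yes; the vessel is engaged in fishing? yes — 3 of 3 hold (need ≥2) → satisfied.
Under §2.7: Permitted Craft (§2.11)? yes; or Accredited Craft (§2.9)? yes; or the vessel is registered under the domestic flag? yes. So the vessel is a Chargeable Operation.
Under §2.5: the vessel operates beyond territorial waters? yes; the vessel carries dangerous goods? yes; the vessel does not have a valid load-line certificate? yes — 3 of 3 hold (need ≥2) → satisfied.
Under §2.10: the vessel has a valid load-line certificate? no; and the vessel operates beyond territorial waters? yes. So the vessel is not a Senior Voyage.
Under §2.6: the vessel operates only within territorial waters? no; and the master does not hold a certificate of competency? no. So the vessel is not a Tier II Ship.
Under §2.4: Exempt Carrier (§2.5)? yes; and not a Senior Voyage (§2.10)? yes; and not a Tier II Ship (§2.6)? yes. So the vessel is a Restricted Operation.
Under §2.2: Chargeable Operation (§2.7)? yes; and the vessel does not carry dangerous goods? no; and Restricted Operation (§2.4)? yes. So the vessel is not a Covered Carrier.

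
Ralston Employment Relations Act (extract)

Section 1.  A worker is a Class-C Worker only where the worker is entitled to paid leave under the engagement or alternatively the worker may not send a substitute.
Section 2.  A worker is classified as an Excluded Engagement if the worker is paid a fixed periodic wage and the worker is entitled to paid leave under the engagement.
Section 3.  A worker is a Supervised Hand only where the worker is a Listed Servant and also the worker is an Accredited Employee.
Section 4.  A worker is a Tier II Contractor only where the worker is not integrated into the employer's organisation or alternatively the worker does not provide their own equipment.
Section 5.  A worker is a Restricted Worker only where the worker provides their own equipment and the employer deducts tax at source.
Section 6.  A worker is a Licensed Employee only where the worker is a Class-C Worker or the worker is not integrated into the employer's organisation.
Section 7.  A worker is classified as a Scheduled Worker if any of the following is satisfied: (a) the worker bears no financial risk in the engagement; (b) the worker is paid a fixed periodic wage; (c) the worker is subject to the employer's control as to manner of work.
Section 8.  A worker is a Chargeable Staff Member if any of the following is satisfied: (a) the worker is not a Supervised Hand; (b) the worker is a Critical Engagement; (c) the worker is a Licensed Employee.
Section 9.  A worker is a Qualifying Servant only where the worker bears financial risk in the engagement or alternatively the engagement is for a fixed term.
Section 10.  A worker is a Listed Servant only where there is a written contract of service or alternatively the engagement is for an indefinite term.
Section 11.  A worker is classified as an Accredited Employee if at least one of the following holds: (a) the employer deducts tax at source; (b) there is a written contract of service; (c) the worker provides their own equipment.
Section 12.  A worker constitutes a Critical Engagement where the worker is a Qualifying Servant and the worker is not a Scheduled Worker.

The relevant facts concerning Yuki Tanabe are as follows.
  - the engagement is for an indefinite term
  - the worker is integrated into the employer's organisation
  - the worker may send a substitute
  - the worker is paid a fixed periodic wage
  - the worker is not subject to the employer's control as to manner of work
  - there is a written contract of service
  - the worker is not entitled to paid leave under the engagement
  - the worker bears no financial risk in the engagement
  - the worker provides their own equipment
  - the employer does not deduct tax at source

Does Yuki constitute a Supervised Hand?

section 10 — Listed Servant: [there is a written contract of service? yes] OR [the engagement is for an indefinite term? yes] → satisfied.
section 11 — Accredited Employee: [the employer deducts tax at source? no] OR [there is a written contract of service? yes] OR [the worker provides their own equipment? yes] → satisfied.
section 3 — Supervised Hand: [Listed Servant (section 10)? yes] AND [Accredited Employee (section 11)? yes] → satisfied.

Yes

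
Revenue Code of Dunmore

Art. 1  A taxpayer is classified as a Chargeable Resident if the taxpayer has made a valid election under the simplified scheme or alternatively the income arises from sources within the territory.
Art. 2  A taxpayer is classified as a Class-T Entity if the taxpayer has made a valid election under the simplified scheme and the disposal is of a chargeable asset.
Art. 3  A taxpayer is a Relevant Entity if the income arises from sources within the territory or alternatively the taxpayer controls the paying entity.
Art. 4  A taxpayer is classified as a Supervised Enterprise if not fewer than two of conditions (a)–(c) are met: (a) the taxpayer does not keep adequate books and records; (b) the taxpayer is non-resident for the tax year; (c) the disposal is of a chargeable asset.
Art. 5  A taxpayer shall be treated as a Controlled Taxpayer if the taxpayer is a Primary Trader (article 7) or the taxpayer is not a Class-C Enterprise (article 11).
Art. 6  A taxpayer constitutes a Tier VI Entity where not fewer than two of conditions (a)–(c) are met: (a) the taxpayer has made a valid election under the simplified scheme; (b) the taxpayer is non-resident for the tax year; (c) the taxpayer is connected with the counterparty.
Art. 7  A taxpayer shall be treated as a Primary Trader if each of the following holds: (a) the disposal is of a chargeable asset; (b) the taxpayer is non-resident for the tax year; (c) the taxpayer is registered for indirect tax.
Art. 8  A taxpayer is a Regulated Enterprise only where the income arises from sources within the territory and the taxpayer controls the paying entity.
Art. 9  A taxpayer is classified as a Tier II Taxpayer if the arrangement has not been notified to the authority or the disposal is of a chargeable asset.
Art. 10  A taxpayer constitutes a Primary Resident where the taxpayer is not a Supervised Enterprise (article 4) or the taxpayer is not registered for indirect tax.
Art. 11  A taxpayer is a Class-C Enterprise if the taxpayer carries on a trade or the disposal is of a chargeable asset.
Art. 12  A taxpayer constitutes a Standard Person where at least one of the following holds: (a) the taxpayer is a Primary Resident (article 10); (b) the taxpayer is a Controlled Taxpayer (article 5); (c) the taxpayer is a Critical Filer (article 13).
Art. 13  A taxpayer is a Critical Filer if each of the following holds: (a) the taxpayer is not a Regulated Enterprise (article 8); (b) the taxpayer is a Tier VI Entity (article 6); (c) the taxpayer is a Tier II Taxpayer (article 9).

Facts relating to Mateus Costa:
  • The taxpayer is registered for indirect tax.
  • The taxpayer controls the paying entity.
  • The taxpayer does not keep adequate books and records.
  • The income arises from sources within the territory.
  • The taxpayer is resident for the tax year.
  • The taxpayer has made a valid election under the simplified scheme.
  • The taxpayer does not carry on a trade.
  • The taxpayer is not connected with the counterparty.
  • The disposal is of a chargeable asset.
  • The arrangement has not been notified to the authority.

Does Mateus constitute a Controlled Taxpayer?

article 7 — Primary Trader: [the disposal is of a chargeable asset? yes] AND [the taxpayer is non-resident for the tax year? no] AND [the taxpayer is registered for indirect tax? yes] → not satisfied.
article 11 — Class-C Enterprise: [the taxpayer carries on a trade? no] OR [the disposal is of a chargeable asset? yes] → satisfied.
article 5 — Controlled Taxpayer: [Primary Trader (article 7)? no] OR [not a Class-C Enterprise (article 11)? no] → not satisfied.

No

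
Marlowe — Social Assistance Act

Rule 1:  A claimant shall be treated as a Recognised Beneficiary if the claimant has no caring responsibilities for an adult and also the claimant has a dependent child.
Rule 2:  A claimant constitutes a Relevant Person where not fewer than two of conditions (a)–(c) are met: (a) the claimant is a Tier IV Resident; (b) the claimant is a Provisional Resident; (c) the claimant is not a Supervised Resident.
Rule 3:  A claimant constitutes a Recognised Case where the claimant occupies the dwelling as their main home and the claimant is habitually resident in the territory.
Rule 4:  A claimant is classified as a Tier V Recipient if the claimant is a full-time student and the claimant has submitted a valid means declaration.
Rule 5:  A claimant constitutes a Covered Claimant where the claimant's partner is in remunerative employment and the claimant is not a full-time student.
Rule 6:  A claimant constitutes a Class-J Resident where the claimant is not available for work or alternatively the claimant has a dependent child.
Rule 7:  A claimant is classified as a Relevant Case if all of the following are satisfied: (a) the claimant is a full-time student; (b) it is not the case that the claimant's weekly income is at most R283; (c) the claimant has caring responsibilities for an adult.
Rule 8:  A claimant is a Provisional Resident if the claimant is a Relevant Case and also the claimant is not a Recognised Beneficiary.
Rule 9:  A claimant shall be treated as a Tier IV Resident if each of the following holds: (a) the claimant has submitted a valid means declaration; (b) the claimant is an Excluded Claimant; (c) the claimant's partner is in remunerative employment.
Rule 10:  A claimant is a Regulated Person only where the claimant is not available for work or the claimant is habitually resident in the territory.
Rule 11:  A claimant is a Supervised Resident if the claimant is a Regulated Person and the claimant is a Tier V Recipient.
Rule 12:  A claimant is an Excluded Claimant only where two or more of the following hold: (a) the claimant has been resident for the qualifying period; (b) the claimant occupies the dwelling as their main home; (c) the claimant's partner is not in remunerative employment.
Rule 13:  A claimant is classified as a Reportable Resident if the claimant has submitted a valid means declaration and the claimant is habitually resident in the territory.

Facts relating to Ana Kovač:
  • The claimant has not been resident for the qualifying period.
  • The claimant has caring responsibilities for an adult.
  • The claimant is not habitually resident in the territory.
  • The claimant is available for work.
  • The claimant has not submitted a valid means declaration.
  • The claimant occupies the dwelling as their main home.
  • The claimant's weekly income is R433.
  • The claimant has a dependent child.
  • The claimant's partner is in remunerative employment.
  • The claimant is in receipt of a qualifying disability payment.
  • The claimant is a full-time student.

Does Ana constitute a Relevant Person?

Yes

Under rule 12: the claimant has been resident for the qualifying period? no; the claimant occupies the dwelling as their main home? yes; the claimant's partner is not in remunerative employment? no — 1 of 3 hold (need ≥2) → not satisfied.
Under rule 9: the claimant has submitted a valid means declaration? no; and Excluded Claimant (rule 12)? no; and the claimant's partner is in remunerative employment? yes. So the claimant is not a Tier IV Resident.
Under rule 7: the claimant is a full-time student? yes; and claimant's weekly income: R433 ≤ R283? no, so negated condition yes; and the claimant has caring responsibilities for an adult? yes. So the claimant is a Relevant Case.
Under rule 1: the claimant has no caring responsibilities for an adult? no; and the claimant has a dependent child? yes. So the claimant is not a Recognised Beneficiary.
Under rule 8: Relevant Case (rule 7)? yes; and not a Recognised Beneficiary (rule 1)? yes. So the claimant is a Provisional Resident.
Under rule 10: the claimant is not available for work? no; or the claimant is habitually resident in the territory? no. So the claimant is not a Regulated Person.
Under rule 4: the claimant is a full-time student? yes; and the claimant has submitted a valid means declaration? no. So the claimant is not a Tier V Recipient.
Under rule 11: Regulated Person (rule 10)? no; and Tier V Recipient (rule 4)? no. So the claimant is not a Supervised Resident.
Under rule 2: Tier IV Resident (rule 9)? no; Provisional Resident (rule 8)? yes; not a Supervised Resident (rule 11)? yes — 2 of 3 hold (need ≥2) → satisfied.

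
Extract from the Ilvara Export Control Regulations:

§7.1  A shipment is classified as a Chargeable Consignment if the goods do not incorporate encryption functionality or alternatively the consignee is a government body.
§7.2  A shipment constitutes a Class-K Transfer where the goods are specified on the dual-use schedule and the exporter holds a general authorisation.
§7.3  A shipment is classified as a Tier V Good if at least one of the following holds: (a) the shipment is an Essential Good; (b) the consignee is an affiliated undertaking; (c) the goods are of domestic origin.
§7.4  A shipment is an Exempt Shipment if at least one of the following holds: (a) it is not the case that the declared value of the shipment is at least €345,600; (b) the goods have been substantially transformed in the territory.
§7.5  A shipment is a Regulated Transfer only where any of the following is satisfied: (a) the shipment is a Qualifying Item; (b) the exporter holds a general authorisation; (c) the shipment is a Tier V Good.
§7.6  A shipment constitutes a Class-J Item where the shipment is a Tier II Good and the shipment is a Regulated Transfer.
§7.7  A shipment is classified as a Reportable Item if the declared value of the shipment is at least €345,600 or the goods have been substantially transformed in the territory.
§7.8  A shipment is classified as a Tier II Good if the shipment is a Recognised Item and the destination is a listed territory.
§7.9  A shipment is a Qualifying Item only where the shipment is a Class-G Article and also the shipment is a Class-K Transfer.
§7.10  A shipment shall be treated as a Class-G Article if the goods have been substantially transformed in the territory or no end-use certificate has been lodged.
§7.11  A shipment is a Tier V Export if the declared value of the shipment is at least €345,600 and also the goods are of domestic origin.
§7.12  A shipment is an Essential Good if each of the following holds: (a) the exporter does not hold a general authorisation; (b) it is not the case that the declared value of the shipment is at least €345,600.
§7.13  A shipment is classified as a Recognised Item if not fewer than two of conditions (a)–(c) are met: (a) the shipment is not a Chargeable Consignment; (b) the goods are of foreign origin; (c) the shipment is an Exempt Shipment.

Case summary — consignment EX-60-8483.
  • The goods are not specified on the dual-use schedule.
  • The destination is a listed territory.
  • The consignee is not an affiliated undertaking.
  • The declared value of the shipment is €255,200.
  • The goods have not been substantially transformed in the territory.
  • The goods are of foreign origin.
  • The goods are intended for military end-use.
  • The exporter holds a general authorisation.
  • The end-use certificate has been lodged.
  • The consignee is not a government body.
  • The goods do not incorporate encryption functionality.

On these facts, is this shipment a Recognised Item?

Under §7.1: the goods do not incorporate encryption functionality? yes; or the consignee is a government body? no. So the shipment is a Chargeable Consignment.
Under §7.4: declared value of the shipment: €255,200 ≥ €345,600? no, so negated condition yes; or the goods have been substantially transformed in the territory? no. So the shipment is an Exempt Shipment.
Under §7.13: not a Chargeable Consignment (§7.1)? no; the goods are of foreign origin? yes; Exempt Shipment (§7.4)? yes — 2 of 3 hold (need ≥2) → satisfied.

Yes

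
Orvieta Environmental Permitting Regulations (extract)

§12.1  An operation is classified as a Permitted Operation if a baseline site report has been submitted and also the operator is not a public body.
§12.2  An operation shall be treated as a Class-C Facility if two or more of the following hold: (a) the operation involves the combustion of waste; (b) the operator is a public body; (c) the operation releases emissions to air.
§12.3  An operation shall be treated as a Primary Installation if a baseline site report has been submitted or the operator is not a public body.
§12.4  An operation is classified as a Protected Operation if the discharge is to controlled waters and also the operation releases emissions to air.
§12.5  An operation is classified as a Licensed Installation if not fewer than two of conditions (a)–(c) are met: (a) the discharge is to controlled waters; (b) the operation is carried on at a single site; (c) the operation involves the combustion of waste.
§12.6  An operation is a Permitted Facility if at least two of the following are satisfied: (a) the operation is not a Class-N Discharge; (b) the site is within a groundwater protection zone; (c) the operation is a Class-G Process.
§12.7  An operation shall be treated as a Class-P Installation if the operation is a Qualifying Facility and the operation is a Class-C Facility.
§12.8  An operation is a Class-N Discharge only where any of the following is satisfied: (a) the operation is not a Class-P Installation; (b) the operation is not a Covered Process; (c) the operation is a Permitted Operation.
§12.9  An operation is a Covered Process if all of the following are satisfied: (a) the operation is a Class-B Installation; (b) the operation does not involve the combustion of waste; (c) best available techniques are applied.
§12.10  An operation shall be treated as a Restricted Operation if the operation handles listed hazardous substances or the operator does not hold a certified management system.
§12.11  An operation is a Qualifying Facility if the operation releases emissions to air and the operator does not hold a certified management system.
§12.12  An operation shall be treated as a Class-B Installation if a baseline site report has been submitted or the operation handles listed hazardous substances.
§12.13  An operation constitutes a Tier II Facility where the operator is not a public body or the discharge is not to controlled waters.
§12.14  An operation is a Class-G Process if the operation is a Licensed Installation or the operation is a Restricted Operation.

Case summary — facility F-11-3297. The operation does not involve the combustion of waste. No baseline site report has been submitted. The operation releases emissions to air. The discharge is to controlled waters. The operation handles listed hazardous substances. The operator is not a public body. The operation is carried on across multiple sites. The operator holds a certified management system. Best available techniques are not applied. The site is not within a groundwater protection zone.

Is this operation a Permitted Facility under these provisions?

Under §12.11: the operation releases emissions to air? yes; and the operator does not hold a certified management system? no. So the operation is not a Qualifying Facility.
Under §12.2: the operation involves the combustion of waste? no; the operator is a public body? no; the operation releases emissions to air? yes — 1 of 3 hold (need ≥2) → not satisfied.
Under §12.7: Qualifying Facility (§12.11)? no; and Class-C Facility (§12.2)? no. So the operation is not a Class-P Installation.
Under §12.12: a baseline site report has been submitted? no; or the operation handles listed hazardous substances? yes. So the operation is a Class-B Installation.
Under §12.9: Class-B Installation (§12.12)? yes; and the operation does not involve the combustion of waste? yes; and best available techniques are applied? no. So the operation is not a Covered Process.
Under §12.1: a baseline site report has been submitted? no; and the operator is not a public body? yes. So the operation is not a Permitted Operation.
Under §12.8: not a Class-P Installation (§12.7)? yes; or not a Covered Process (§12.9)? yes; or Permitted Operation (§12.1)? no. So the operation is a Class-N Discharge.
Under §12.5: the discharge is to controlled waters? yes; the operation is carried on at a single site? no; the operation involves the combustion of waste? no — 1 of 3 hold (need ≥2) → not satisfied.
Under §12.10: the operation handles listed hazardous substances? yes; or the operator does not hold a certified management system? no. So the operation is a Restricted Operation.
Under §12.14: Licensed Installation (§12.5)? no; or Restricted Operation (§12.10)? yes. So the operation is a Class-G Process.
Under §12.6: not a Class-N Discharge (§12.8)? no; the site is within a groundwater protection zone? no; Class-G Process (§12.14)? yes — 1 of 3 hold (need ≥2) → not satisfied.

No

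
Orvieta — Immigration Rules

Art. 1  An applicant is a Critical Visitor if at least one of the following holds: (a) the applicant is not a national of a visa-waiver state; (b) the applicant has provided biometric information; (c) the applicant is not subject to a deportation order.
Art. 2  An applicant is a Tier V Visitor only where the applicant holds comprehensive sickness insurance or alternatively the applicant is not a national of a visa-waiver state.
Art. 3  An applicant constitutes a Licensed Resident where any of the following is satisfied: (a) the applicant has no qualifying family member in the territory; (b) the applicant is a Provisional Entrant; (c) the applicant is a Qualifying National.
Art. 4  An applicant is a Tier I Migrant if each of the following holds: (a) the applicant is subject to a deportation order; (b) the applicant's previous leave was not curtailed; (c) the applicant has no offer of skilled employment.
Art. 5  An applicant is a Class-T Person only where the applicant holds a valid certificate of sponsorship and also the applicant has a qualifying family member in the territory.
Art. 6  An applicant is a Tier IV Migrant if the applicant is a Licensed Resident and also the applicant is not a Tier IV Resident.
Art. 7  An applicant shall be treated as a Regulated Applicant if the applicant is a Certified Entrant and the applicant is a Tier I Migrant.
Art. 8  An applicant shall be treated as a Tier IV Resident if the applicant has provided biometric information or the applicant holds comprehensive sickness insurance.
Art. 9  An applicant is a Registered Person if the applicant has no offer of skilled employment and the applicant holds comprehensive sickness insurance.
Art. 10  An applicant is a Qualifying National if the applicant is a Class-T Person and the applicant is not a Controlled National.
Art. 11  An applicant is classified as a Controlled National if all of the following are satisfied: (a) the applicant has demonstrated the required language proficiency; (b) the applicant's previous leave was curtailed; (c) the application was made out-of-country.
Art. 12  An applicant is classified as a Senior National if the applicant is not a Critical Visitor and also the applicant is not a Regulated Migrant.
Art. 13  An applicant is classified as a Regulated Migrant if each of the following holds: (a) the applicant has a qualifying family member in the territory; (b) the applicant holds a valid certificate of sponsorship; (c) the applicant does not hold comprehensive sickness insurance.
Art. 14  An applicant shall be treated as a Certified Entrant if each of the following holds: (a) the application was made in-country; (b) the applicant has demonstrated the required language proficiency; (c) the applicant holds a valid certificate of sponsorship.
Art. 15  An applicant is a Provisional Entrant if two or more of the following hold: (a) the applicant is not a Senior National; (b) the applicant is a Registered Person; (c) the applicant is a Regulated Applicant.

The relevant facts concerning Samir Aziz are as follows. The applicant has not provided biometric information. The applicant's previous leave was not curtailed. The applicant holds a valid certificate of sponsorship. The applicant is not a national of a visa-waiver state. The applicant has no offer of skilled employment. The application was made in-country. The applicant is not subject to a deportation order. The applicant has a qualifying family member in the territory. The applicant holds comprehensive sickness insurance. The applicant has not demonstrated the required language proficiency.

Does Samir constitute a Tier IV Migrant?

No

article 1 — Critical Visitor: [the applicant is not a national of a visa-waiver state? yes] OR [the applicant has provided biometric information? no] OR [the applicant is not subject to a deportation order? yes] → satisfied.
article 13 — Regulated Migrant: [the applicant has a qualifying family member in the territory? yes] AND [the applicant holds a valid certificate of sponsorship? yes] AND [the applicant does not hold comprehensive sickness insurance? no] → not satisfied.
article 12 — Senior National: [not a Critical Visitor (article 1)? no] AND [not a Regulated Migrant (article 13)? yes] → not satisfied.
article 9 — Registered Person: [the applicant has no offer of skilled employment? yes] AND [the applicant holds comprehensive sickness insurance? yes] → satisfied.
article 14 — Certified Entrant: [the application was made in-country? yes] AND [the applicant has demonstrated the required language proficiency? no] AND [the applicant holds a valid certificate of sponsorship? yes] → not satisfied.
article 4 — Tier I Migrant: [the applicant is subject to a deportation order? no] AND [the applicant's previous leave was not curtailed? yes] AND [the applicant has no offer of skilled employment? yes] → not satisfied.
article 7 — Regulated Applicant: [Certified Entrant (article 14)? no] AND [Tier I Migrant (article 4)? no] → not satisfied.
article 15 — Provisional Entrant: not a Senior National (article 12)? yes; Registered Person (article 9)? yes; Regulated Applicant (article 7)? no — 2 of 3 hold (need ≥2) → satisfied.
article 5 — Class-T Person: [the applicant holds a valid certificate of sponsorship? yes] AND [the applicant has a qualifying family member in the territory? yes] → satisfied.
article 11 — Controlled National: [the applicant has demonstrated the required language proficiency? no] AND [the applicant's previous leave was curtailed? no] AND [the application was made out-of-country? no] → not satisfied.
article 10 — Qualifying National: [Class-T Person (article 5)? yes] AND [not a Controlled National (article 11)? yes] → satisfied.
article 3 — Licensed Resident: [the applicant has no qualifying family member in the territory? no] OR [Provisional Entrant (article 15)? yes] OR [Qualifying National (article 10)? yes] → satisfied.
article 8 — Tier IV Resident: [the applicant has provided biometric information? no] OR [the applicant holds comprehensive sickness insurance? yes] → satisfied.
article 6 — Tier IV Migrant: [Licensed Resident (article 3)? yes] AND [not a Tier IV Resident (article 8)? no] → not satisfied.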